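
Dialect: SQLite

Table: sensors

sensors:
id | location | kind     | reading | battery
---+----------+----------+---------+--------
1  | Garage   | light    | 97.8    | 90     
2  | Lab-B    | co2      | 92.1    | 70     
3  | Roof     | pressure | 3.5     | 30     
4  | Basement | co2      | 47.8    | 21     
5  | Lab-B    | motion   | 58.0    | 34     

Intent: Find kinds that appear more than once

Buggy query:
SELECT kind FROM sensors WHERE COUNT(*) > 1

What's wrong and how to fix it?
Bug: COUNT(*) is an aggregate and cannot be used in WHERE

Fix: Group first, then use HAVING for the count condition

Corrected query:
SELECT kind FROM sensors GROUP BY kind HAVING COUNT(*) > 1

Result:
kind
----
co2 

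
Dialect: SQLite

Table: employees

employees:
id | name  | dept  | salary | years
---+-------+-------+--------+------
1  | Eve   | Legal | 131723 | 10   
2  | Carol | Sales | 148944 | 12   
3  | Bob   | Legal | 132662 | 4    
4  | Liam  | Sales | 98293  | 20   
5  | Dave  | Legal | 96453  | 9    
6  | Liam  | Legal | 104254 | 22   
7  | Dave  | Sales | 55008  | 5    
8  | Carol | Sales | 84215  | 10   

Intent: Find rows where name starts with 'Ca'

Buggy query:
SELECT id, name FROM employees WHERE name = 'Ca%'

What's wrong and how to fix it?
Bug: Wildcards only work with LIKE; '=' treats '%' as a literal character

Fix: Replace '=' with LIKE so 'Ca%' is treated as a pattern

Corrected query:
SELECT id, name FROM employees WHERE name LIKE 'Ca%'

Result:
id | name 
---+------
2  | Carol
8  | Carol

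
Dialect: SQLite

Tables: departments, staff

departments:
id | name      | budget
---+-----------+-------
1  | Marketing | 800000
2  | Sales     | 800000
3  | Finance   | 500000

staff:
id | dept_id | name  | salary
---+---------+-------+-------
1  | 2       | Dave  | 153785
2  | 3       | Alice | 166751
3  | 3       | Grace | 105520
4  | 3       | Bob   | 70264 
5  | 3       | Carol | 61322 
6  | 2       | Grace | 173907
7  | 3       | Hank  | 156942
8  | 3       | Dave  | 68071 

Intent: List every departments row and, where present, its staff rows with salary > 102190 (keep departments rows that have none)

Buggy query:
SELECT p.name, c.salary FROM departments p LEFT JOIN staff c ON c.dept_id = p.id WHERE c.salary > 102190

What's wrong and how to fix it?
Bug: Filtering c.salary in WHERE discards the NULL rows produced by LEFT JOIN, turning it into an inner join

Fix: Move the right-table condition into the ON clause so unmatched parents are kept

Corrected query:
SELECT p.name, c.salary FROM departments p LEFT JOIN staff c ON c.dept_id = p.id AND c.salary > 102190

Result:
name      | salary
----------+-------
Marketing | NULL  
Sales     | 153785
Sales     | 173907
Finance   | 105520
Finance   | 156942
Finance   | 166751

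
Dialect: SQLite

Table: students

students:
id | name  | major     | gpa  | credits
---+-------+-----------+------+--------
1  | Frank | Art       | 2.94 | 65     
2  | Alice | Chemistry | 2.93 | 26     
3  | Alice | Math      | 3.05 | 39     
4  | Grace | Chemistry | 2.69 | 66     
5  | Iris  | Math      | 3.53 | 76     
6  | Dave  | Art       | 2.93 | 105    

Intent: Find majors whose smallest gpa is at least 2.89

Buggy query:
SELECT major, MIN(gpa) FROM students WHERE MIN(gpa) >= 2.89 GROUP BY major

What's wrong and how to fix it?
Bug: MIN() in WHERE is a misuse of aggregate

Fix: Replace WHERE with HAVING after the GROUP BY

Corrected query:
SELECT major, MIN(gpa) FROM students GROUP BY major HAVING MIN(gpa) >= 2.89

Result:
major | MIN(gpa)
------+---------
Art   | 2.93    
Math  | 3.05    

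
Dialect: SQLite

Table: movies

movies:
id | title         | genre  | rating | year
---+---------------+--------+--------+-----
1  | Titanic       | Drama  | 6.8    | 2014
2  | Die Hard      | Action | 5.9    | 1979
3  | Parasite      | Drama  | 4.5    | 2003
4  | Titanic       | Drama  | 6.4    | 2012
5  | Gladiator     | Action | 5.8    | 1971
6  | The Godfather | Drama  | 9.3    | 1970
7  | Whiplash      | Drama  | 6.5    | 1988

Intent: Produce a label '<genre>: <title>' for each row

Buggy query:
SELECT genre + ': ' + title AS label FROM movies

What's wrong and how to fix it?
Bug: SQLite uses || for string concatenation; + coerces text to numbers (yielding 0)

Fix: Replace + with || to concatenate text

Corrected query:
SELECT genre || ': ' || title AS label FROM movies

Result:
label               
--------------------
Drama: Titanic      
Action: Die Hard    
Drama: Parasite     
Drama: Titanic      
Action: Gladiator   
Drama: The Godfather
Drama: Whiplash     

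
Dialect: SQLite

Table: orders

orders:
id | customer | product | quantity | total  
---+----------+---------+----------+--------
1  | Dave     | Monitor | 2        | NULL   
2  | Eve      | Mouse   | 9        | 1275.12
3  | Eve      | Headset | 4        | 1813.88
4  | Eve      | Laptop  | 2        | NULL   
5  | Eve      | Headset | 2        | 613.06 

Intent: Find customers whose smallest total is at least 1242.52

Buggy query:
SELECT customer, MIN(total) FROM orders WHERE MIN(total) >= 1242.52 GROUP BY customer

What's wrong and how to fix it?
Bug: Aggregates like MIN are computed per group after WHERE runs

Fix: Replace WHERE with HAVING after the GROUP BY

Corrected query:
SELECT customer, MIN(total) FROM orders GROUP BY customer HAVING MIN(total) >= 1242.52

Result:
(no rows)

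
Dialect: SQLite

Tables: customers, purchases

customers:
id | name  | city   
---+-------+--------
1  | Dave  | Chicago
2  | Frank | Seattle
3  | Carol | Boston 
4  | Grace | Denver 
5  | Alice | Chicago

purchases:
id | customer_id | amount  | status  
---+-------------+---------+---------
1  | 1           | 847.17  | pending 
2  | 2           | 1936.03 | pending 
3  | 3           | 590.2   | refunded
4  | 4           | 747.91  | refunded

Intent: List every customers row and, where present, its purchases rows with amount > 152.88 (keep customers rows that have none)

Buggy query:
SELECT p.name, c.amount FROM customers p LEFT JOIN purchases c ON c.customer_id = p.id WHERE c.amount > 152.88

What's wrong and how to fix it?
Bug: Filtering c.amount in WHERE discards the NULL rows produced by LEFT JOIN, turning it into an inner join

Fix: Move the right-table condition into the ON clause so unmatched parents are kept

Corrected query:
SELECT p.name, c.amount FROM customers p LEFT JOIN purchases c ON c.customer_id = p.id AND c.amount > 152.88

Result:
name  | amount 
------+--------
Dave  | 847.17 
Frank | 1936.03
Carol | 590.2  
Grace | 747.91 
Alice | NULL   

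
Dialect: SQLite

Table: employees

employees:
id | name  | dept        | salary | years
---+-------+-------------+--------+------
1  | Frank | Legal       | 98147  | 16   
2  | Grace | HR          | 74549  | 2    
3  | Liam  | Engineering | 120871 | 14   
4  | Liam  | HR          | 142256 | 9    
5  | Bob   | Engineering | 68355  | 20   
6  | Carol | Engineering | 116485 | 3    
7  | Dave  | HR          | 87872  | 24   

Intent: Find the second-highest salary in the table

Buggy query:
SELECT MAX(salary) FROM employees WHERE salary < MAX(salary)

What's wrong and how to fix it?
Bug: The inner MAX is an aggregate inside WHERE, which is not allowed

Fix: Put the inner MAX in a scalar subquery

Corrected query:
SELECT MAX(salary) FROM employees WHERE salary < (SELECT MAX(salary) FROM employees)

Result:
MAX(salary)
-----------
120871     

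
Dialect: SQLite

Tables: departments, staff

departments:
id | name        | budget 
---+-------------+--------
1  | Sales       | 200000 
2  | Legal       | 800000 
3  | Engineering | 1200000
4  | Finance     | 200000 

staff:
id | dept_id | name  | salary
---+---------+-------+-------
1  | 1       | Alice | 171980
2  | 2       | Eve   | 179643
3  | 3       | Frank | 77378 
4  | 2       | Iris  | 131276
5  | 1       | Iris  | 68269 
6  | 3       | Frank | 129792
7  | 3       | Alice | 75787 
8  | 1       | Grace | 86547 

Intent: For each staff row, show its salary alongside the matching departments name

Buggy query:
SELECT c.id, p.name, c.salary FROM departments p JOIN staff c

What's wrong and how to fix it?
Bug: Missing join condition: each staff row is matched to all departments rows instead of just its own

Fix: Specify the join condition linking the foreign key to the parent id

Corrected query:
SELECT c.id, p.name, c.salary FROM departments p JOIN staff c ON c.dept_id = p.id

Result:
id | name        | salary
---+-------------+-------
1  | Sales       | 171980
2  | Legal       | 179643
3  | Engineering | 77378 
4  | Legal       | 131276
5  | Sales       | 68269 
6  | Engineering | 129792
7  | Engineering | 75787 
8  | Sales       | 86547 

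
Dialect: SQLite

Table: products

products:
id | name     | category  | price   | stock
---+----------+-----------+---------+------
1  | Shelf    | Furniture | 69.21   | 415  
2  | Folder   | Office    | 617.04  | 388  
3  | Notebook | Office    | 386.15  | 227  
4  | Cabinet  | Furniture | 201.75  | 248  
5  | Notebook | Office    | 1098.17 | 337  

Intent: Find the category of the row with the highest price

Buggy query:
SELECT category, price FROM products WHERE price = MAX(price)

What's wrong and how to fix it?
Bug: MAX(price) is an aggregate and cannot be used directly in WHERE

Fix: Use a subquery: WHERE price = (SELECT MAX(price) FROM products)

Corrected query:
SELECT category, price FROM products WHERE price = (SELECT MAX(price) FROM products)

Result:
category | price  
---------+--------
Office   | 1098.17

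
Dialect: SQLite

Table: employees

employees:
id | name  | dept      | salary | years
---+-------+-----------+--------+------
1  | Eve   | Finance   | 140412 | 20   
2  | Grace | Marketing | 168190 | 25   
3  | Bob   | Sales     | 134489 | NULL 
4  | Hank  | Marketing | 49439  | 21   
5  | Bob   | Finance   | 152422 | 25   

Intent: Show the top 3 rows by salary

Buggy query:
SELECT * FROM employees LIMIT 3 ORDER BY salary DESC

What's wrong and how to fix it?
Bug: ORDER BY cannot follow LIMIT; LIMIT is the final clause

Fix: Swap the clauses: ORDER BY first, then LIMIT

Corrected query:
SELECT * FROM employees ORDER BY salary DESC LIMIT 3

Result:
id | name  | dept      | salary | years
---+-------+-----------+--------+------
2  | Grace | Marketing | 168190 | 25   
5  | Bob   | Finance   | 152422 | 25   
1  | Eve   | Finance   | 140412 | 20   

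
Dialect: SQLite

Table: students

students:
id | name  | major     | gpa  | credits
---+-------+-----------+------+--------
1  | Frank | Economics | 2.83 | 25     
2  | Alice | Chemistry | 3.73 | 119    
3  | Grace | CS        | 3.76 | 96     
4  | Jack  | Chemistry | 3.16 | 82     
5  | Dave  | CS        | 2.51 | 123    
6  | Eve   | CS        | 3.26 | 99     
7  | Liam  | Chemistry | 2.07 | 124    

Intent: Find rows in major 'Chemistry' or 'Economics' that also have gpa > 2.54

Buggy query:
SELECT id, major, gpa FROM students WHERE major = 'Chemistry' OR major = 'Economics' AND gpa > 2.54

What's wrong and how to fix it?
Bug: Without parentheses, AND is evaluated before OR, so the gpa filter only applies to the 'Economics' branch

Fix: Add parentheses around the OR so the AND applies to both alternatives

Corrected query:
SELECT id, major, gpa FROM students WHERE (major = 'Chemistry' OR major = 'Economics') AND gpa > 2.54

Result:
id | major     | gpa 
---+-----------+-----
1  | Economics | 2.83
2  | Chemistry | 3.73
4  | Chemistry | 3.16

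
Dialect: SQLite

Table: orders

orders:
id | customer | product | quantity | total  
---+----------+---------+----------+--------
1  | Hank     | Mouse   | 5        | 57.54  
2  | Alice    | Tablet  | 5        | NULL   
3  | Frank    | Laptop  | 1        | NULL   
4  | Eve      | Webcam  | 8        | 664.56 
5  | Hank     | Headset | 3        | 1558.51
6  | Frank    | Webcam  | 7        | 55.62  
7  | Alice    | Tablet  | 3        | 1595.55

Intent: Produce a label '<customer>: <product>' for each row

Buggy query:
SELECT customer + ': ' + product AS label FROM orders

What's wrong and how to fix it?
Bug: SQLite uses || for string concatenation; + coerces text to numbers (yielding 0)

Fix: Use the || operator for string concatenation

Corrected query:
SELECT customer || ': ' || product AS label FROM orders

Result:
label        
-------------
Hank: Mouse  
Alice: Tablet
Frank: Laptop
Eve: Webcam  
Hank: Headset
Frank: Webcam
Alice: Tablet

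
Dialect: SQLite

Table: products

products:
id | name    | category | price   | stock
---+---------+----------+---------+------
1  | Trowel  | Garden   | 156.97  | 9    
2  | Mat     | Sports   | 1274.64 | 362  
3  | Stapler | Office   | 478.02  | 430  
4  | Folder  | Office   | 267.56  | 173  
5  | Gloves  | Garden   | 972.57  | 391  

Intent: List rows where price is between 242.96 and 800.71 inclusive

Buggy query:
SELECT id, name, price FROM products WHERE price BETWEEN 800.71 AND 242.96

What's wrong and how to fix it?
Bug: BETWEEN expects the lower bound first; with 800.71 AND 242.96 the range is empty

Fix: Swap the bounds so the smaller value comes first

Corrected query:
SELECT id, name, price FROM products WHERE price BETWEEN 242.96 AND 800.71

Result:
id | name    | price 
---+---------+-------
3  | Stapler | 478.02
4  | Folder  | 267.56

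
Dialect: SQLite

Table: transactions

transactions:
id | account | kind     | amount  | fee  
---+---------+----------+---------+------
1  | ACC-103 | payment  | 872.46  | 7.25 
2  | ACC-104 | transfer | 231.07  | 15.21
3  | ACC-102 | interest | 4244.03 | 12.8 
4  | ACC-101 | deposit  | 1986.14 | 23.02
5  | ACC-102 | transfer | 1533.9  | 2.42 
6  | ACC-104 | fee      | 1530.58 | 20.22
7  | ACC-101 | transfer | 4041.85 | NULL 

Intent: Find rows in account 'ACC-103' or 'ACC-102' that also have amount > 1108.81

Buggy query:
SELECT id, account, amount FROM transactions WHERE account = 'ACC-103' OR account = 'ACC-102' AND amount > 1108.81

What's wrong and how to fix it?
Bug: Without parentheses, AND is evaluated before OR, so the amount filter only applies to the 'ACC-102' branch

Fix: Group the OR with parentheses (or use IN), then AND the threshold

Corrected query:
SELECT id, account, amount FROM transactions WHERE (account = 'ACC-103' OR account = 'ACC-102') AND amount > 1108.81

Result:
id | account | amount 
---+---------+--------
3  | ACC-102 | 4244.03
5  | ACC-102 | 1533.9 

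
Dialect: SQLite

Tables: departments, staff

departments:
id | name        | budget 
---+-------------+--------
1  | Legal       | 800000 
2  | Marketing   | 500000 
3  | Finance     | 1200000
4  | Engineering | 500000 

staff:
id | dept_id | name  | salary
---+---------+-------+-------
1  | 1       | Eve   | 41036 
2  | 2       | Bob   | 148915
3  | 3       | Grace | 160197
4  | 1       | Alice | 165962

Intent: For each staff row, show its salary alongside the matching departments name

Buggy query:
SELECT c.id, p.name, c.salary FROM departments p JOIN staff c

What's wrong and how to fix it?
Bug: JOIN with no ON clause produces a cartesian product; every staff row pairs with every departments row

Fix: Specify the join condition linking the foreign key to the parent id

Corrected query:
SELECT c.id, p.name, c.salary FROM departments p JOIN staff c ON c.dept_id = p.id

Result:
id | name      | salary
---+-----------+-------
1  | Legal     | 41036 
2  | Marketing | 148915
3  | Finance   | 160197
4  | Legal     | 165962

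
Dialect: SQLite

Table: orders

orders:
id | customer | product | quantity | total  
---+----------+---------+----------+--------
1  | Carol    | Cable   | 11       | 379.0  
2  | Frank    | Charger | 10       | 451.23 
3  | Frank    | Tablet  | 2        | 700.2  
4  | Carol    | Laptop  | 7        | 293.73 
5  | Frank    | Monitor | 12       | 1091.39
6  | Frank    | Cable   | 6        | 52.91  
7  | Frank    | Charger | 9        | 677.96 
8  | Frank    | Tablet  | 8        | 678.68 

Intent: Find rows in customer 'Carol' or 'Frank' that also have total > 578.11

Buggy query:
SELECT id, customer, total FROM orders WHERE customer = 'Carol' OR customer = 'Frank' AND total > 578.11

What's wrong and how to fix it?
Bug: Without parentheses, AND is evaluated before OR, so the total filter only applies to the 'Frank' branch

Fix: Add parentheses around the OR so the AND applies to both alternatives

Corrected query:
SELECT id, customer, total FROM orders WHERE (customer = 'Carol' OR customer = 'Frank') AND total > 578.11

Result:
id | customer | total  
---+----------+--------
3  | Frank    | 700.2  
5  | Frank    | 1091.39
7  | Frank    | 677.96 
8  | Frank    | 678.68 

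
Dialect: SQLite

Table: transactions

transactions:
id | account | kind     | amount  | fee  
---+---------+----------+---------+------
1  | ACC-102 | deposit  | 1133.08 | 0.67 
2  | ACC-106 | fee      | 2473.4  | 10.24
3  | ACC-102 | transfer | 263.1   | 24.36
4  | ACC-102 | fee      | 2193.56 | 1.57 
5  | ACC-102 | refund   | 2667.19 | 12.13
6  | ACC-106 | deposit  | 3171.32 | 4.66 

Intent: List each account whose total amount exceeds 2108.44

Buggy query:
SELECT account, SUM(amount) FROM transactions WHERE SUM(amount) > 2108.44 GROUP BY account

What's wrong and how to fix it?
Bug: Aggregate functions cannot appear in a WHERE clause

Fix: Move the aggregate condition to a HAVING clause

Corrected query:
SELECT account, SUM(amount) FROM transactions GROUP BY account HAVING SUM(amount) > 2108.44

Result:
account | SUM(amount)
--------+------------
ACC-102 | 6256.93    
ACC-106 | 5644.72    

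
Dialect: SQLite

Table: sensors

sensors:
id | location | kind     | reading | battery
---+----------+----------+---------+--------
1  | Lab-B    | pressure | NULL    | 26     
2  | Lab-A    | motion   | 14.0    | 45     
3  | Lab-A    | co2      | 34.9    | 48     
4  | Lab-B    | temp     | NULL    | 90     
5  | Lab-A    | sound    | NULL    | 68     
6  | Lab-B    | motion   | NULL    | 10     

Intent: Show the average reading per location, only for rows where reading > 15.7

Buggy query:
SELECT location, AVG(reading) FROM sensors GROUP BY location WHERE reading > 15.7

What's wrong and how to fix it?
Bug: WHERE cannot follow GROUP BY

Fix: Place WHERE between FROM and GROUP BY

Corrected query:
SELECT location, AVG(reading) FROM sensors WHERE reading > 15.7 GROUP BY location

Result:
location | AVG(reading)
---------+-------------
Lab-A    | 34.9        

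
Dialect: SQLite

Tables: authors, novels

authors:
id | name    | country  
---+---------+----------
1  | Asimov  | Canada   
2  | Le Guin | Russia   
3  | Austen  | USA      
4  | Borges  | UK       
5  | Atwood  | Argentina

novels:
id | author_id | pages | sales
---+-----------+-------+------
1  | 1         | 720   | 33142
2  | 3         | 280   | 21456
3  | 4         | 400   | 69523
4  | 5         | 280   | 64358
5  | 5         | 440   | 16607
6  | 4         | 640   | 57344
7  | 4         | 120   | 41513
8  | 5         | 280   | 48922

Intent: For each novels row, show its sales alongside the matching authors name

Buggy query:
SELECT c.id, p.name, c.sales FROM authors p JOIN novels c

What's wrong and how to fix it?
Bug: Missing join condition: each novels row is matched to all authors rows instead of just its own

Fix: Specify the join condition linking the foreign key to the parent id

Corrected query:
SELECT c.id, p.name, c.sales FROM authors p JOIN novels c ON c.author_id = p.id

Result:
id | name   | sales
---+--------+------
1  | Asimov | 33142
2  | Austen | 21456
3  | Borges | 69523
4  | Atwood | 64358
5  | Atwood | 16607
6  | Borges | 57344
7  | Borges | 41513
8  | Atwood | 48922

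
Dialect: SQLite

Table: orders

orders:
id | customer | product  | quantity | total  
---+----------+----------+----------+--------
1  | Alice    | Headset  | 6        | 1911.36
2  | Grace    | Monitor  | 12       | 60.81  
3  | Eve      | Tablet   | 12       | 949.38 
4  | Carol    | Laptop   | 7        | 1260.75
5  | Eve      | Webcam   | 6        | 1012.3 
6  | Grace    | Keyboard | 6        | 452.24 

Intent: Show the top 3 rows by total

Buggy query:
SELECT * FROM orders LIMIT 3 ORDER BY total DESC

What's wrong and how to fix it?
Bug: ORDER BY cannot follow LIMIT; LIMIT is the final clause

Fix: Sort with ORDER BY, then apply LIMIT

Corrected query:
SELECT * FROM orders ORDER BY total DESC LIMIT 3

Result:
id | customer | product | quantity | total  
---+----------+---------+----------+--------
1  | Alice    | Headset | 6        | 1911.36
4  | Carol    | Laptop  | 7        | 1260.75
5  | Eve      | Webcam  | 6        | 1012.3 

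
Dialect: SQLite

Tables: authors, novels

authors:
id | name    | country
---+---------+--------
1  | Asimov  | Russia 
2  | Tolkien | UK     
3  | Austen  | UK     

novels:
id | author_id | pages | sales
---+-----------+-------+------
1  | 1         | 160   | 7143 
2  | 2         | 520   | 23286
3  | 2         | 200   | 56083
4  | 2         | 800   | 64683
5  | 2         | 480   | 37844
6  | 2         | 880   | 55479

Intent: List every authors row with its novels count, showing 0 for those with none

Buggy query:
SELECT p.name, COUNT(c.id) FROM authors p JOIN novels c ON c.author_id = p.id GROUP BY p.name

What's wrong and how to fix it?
Bug: INNER JOIN drops authors rows that have no matching novels rows

Fix: Use LEFT JOIN so parents without children still appear (COUNT(c.id) gives 0)

Corrected query:
SELECT p.name, COUNT(c.id) FROM authors p LEFT JOIN novels c ON c.author_id = p.id GROUP BY p.name

Result:
name    | COUNT(c.id)
--------+------------
Asimov  | 1          
Austen  | 0          
Tolkien | 5          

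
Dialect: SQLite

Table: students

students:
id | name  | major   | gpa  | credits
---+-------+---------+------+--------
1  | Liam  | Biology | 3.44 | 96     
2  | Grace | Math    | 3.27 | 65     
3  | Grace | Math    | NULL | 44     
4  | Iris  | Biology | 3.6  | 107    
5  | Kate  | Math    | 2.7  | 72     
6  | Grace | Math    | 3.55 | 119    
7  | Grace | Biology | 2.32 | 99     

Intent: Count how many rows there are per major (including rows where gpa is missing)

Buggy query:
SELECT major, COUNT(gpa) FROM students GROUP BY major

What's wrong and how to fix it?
Bug: COUNT(column) counts non-NULL values only; rows with NULL gpa aren't counted

Fix: Use COUNT(*) to count all rows regardless of NULL

Corrected query:
SELECT major, COUNT(*) FROM students GROUP BY major

Result:
major   | COUNT(*)
--------+---------
Biology | 3       
Math    | 4       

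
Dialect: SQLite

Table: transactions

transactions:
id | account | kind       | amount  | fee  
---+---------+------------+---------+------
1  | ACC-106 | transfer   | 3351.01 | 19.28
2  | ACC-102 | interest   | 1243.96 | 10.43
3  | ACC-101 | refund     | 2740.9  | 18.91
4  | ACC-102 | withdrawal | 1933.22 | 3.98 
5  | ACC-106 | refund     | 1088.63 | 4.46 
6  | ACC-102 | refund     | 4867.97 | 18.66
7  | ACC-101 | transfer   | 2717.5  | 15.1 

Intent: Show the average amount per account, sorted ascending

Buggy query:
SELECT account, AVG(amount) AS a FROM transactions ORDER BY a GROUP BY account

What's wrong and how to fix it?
Bug: GROUP BY must precede ORDER BY

Fix: Move ORDER BY to the end, after GROUP BY

Corrected query:
SELECT account, AVG(amount) AS a FROM transactions GROUP BY account ORDER BY a

Result:
account | a          
--------+------------
ACC-106 | 2219.82    
ACC-102 | 2681.716667
ACC-101 | 2729.2     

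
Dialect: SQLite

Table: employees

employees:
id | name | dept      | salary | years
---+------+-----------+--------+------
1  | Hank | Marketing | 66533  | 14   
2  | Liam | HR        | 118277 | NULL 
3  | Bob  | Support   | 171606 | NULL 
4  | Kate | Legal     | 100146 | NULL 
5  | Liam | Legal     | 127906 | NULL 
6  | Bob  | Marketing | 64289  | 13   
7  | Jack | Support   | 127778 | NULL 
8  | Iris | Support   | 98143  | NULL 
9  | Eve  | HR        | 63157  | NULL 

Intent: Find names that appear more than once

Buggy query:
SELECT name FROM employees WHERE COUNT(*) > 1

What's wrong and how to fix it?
Bug: COUNT(*) is an aggregate and cannot be used in WHERE

Fix: GROUP BY name, then filter groups with HAVING COUNT(*) > 1

Corrected query:
SELECT name FROM employees GROUP BY name HAVING COUNT(*) > 1

Result:
name
----
Bob 
Liam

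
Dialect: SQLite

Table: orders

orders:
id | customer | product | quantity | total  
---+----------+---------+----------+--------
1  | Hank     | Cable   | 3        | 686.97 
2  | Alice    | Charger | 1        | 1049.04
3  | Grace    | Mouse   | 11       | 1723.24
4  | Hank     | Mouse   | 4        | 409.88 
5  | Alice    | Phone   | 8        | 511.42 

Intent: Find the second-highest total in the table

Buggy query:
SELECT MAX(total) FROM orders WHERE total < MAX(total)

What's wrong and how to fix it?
Bug: MAX(total) on the right of the comparison is an aggregate-in-WHERE error

Fix: Compute the overall MAX in a subquery, then take MAX of rows below it

Corrected query:
SELECT MAX(total) FROM orders WHERE total < (SELECT MAX(total) FROM orders)

Result:
MAX(total)
----------
1049.04   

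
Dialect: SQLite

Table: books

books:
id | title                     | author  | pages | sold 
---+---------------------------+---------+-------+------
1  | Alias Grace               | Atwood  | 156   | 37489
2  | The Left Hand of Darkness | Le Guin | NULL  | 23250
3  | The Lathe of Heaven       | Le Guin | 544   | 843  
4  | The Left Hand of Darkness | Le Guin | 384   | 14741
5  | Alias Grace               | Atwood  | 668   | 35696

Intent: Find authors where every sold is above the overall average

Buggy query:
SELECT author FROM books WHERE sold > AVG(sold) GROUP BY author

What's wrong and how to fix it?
Bug: AVG() is an aggregate; it can't sit directly in WHERE

Fix: Compute the overall average in a scalar subquery and compare each group's MIN against it in HAVING

Corrected query:
SELECT author FROM books GROUP BY author HAVING MIN(sold) > (SELECT AVG(sold) FROM books)

Result:
author
------
Atwood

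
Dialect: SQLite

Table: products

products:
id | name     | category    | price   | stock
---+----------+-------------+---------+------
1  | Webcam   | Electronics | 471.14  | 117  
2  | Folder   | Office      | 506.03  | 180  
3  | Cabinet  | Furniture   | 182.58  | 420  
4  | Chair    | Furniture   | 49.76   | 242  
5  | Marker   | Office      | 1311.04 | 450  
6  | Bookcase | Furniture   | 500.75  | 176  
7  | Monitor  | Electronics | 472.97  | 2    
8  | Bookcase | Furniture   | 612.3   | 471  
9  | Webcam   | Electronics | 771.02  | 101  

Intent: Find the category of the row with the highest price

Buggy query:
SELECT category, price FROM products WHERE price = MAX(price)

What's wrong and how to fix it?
Bug: WHERE is evaluated per row; an aggregate over the whole table isn't defined there

Fix: Use a subquery: WHERE price = (SELECT MAX(price) FROM products)

Corrected query:
SELECT category, price FROM products WHERE price = (SELECT MAX(price) FROM products)

Result:
category | price  
---------+--------
Office   | 1311.04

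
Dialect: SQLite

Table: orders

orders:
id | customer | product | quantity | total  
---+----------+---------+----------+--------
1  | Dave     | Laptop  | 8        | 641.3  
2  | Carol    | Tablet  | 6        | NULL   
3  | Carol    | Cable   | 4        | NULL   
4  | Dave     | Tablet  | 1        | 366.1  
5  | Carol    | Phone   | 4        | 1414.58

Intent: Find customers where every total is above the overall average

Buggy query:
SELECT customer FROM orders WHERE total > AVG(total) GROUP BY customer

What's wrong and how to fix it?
Bug: WHERE evaluates per row before aggregation, so AVG() is unavailable

Fix: Use a subquery for AVG and a HAVING MIN(...) filter so the condition holds for every row in the group

Corrected query:
SELECT customer FROM orders GROUP BY customer HAVING MIN(total) > (SELECT AVG(total) FROM orders)

Result:
customer
--------
Carol   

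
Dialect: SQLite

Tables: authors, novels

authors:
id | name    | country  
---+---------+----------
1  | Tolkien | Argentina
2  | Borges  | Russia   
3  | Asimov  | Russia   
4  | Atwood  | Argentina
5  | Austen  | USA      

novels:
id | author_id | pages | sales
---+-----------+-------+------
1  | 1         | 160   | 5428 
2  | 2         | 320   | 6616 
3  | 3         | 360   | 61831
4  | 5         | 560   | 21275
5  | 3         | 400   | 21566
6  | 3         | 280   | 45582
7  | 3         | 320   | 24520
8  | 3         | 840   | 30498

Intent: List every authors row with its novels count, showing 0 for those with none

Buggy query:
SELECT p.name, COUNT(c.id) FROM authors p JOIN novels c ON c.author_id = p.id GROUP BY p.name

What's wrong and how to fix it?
Bug: An inner join excludes parents with zero children

Fix: Use LEFT JOIN so parents without children still appear (COUNT(c.id) gives 0)

Corrected query:
SELECT p.name, COUNT(c.id) FROM authors p LEFT JOIN novels c ON c.author_id = p.id GROUP BY p.name

Result:
name    | COUNT(c.id)
--------+------------
Asimov  | 5          
Atwood  | 0          
Austen  | 1          
Borges  | 1          
Tolkien | 1          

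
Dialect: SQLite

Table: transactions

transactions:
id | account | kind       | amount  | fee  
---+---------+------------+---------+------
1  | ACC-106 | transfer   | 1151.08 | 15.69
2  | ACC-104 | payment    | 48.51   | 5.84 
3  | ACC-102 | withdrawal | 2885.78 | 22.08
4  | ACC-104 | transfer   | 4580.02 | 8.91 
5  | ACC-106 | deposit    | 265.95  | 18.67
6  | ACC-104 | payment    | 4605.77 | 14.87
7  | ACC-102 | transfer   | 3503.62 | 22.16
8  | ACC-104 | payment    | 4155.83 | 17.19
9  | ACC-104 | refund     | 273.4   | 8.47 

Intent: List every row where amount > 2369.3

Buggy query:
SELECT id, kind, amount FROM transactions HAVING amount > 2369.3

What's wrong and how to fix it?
Bug: HAVING filters the output of aggregation, but this query has no GROUP BY and no aggregate functions, so SQLite rejects it (HAVING clause on a non-aggregate query); the condition here is per row

Fix: Use WHERE for row-level filtering

Corrected query:
SELECT id, kind, amount FROM transactions WHERE amount > 2369.3

Result:
id | kind       | amount 
---+------------+--------
3  | withdrawal | 2885.78
4  | transfer   | 4580.02
6  | payment    | 4605.77
7  | transfer   | 3503.62
8  | payment    | 4155.83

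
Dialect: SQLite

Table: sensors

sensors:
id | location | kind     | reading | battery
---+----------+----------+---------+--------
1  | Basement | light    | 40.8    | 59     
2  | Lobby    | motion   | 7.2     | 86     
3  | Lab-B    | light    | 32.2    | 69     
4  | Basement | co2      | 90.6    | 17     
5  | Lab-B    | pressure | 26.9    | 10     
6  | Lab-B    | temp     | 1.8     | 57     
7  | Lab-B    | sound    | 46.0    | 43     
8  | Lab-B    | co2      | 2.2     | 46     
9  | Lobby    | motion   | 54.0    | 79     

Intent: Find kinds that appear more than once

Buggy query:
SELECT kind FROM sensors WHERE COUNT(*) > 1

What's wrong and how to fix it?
Bug: WHERE can't reference COUNT(*); aggregates are computed after WHERE

Fix: Group first, then use HAVING for the count condition

Corrected query:
SELECT kind FROM sensors GROUP BY kind HAVING COUNT(*) > 1

Result:
kind  
------
co2   
light 
motion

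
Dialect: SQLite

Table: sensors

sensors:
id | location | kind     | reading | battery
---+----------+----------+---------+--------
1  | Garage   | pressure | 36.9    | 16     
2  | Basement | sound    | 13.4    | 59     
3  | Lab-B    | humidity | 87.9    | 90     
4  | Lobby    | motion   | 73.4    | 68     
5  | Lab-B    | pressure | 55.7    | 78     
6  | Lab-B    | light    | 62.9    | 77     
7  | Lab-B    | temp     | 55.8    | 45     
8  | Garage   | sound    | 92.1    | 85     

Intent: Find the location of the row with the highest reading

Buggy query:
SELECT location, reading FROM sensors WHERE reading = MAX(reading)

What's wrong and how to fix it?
Bug: MAX(reading) is an aggregate and cannot be used directly in WHERE

Fix: Wrap MAX in a scalar subquery so WHERE compares against a single value

Corrected query:
SELECT location, reading FROM sensors WHERE reading = (SELECT MAX(reading) FROM sensors)

Result:
location | reading
---------+--------
Garage   | 92.1   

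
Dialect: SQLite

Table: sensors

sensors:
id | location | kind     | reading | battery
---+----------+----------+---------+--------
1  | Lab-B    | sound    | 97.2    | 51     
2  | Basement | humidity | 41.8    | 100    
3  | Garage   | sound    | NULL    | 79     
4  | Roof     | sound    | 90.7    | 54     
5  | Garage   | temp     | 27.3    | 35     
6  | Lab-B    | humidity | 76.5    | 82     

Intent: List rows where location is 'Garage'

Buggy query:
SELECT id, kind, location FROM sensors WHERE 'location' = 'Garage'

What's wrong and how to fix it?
Bug: Single quotes denote string literals in SQL; the column name is being compared as a constant string

Fix: Reference the column as location without single quotes

Corrected query:
SELECT id, kind, location FROM sensors WHERE location = 'Garage'

Result:
id | kind  | location
---+-------+---------
3  | sound | Garage  
5  | temp  | Garage  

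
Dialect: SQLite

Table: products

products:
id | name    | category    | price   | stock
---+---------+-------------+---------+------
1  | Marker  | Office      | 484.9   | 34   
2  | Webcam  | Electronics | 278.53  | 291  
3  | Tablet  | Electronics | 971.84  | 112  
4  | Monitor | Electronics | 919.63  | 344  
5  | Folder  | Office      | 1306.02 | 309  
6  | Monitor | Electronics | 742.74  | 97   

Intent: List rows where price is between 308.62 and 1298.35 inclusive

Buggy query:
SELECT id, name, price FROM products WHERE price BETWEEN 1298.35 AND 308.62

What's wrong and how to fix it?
Bug: The bounds are reversed; BETWEEN a AND b requires a <= b to match anything

Fix: Swap the bounds so the smaller value comes first

Corrected query:
SELECT id, name, price FROM products WHERE price BETWEEN 308.62 AND 1298.35

Result:
id | name    | price 
---+---------+-------
1  | Marker  | 484.9 
3  | Tablet  | 971.84
4  | Monitor | 919.63
6  | Monitor | 742.74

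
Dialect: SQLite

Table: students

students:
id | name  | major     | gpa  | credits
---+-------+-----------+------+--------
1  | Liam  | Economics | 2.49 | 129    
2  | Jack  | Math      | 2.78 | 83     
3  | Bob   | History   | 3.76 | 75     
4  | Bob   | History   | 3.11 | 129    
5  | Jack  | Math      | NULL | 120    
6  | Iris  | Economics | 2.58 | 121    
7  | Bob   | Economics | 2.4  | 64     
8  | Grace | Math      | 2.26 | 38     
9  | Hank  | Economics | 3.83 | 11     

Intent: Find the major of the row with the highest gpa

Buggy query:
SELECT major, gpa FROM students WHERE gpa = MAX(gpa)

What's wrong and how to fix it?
Bug: WHERE is evaluated per row; an aggregate over the whole table isn't defined there

Fix: Use a subquery: WHERE gpa = (SELECT MAX(gpa) FROM students)

Corrected query:
SELECT major, gpa FROM students WHERE gpa = (SELECT MAX(gpa) FROM students)

Result:
major     | gpa 
----------+-----
Economics | 3.83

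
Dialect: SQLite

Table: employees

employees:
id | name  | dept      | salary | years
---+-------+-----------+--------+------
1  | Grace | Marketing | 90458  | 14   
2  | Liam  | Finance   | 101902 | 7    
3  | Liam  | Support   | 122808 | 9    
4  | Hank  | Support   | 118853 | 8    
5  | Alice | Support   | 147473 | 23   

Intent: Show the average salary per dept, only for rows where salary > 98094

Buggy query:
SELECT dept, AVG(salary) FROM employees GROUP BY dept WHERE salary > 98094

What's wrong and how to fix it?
Bug: Row-level WHERE must come before GROUP BY in the clause order

Fix: Place WHERE between FROM and GROUP BY

Corrected query:
SELECT dept, AVG(salary) FROM employees WHERE salary > 98094 GROUP BY dept

Result:
dept    | AVG(salary)  
--------+--------------
Finance | 101902       
Support | 129711.333333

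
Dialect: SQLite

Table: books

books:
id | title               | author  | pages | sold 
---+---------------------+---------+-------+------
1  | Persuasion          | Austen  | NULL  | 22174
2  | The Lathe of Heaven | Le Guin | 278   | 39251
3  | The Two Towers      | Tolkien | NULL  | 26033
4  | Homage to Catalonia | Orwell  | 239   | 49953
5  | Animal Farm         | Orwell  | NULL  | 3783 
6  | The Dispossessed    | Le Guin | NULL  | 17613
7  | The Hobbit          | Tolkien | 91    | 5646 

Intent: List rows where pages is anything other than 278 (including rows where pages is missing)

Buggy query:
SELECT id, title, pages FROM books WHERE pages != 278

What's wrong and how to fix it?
Bug: Inequality against NULL is unknown, not true; rows with NULL are dropped

Fix: Handle NULL separately with IS NULL alongside the inequality

Corrected query:
SELECT id, title, pages FROM books WHERE pages != 278 OR pages IS NULL

Result:
id | title               | pages
---+---------------------+------
1  | Persuasion          | NULL 
3  | The Two Towers      | NULL 
4  | Homage to Catalonia | 239  
5  | Animal Farm         | NULL 
6  | The Dispossessed    | NULL 
7  | The Hobbit          | 91   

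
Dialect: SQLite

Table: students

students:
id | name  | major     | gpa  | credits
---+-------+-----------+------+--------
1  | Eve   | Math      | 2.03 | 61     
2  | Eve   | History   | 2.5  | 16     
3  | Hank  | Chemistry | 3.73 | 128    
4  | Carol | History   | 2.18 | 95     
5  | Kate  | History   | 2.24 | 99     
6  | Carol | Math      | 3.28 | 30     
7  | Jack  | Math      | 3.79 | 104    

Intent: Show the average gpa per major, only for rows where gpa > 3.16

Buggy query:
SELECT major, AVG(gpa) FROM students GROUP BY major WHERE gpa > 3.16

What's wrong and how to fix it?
Bug: Row-level WHERE must come before GROUP BY in the clause order

Fix: Move the WHERE clause before GROUP BY

Corrected query:
SELECT major, AVG(gpa) FROM students WHERE gpa > 3.16 GROUP BY major

Result:
major     | AVG(gpa)
----------+---------
Chemistry | 3.73    
Math      | 3.535   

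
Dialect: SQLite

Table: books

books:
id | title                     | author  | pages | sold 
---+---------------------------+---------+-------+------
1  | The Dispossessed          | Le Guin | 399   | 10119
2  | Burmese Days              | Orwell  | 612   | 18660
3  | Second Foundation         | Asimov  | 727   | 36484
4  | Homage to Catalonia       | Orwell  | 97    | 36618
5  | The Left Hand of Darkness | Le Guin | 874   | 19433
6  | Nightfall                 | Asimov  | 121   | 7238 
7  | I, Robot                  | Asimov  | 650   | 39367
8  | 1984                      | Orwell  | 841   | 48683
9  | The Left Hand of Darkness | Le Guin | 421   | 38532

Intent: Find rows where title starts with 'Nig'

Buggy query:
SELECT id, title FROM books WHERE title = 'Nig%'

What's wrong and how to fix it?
Bug: '=' compares the literal string including the % character; pattern matching needs LIKE

Fix: Use LIKE for wildcard pattern matching

Corrected query:
SELECT id, title FROM books WHERE title LIKE 'Nig%'

Result:
id | title    
---+----------
6  | Nightfall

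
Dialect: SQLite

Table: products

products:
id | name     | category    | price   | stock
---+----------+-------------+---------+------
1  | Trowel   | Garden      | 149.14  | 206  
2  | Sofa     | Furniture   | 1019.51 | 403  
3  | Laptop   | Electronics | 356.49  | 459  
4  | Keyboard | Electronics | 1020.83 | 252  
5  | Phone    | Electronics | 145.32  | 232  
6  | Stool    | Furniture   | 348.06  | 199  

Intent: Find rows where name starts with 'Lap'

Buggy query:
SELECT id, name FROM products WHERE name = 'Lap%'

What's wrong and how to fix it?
Bug: '=' compares the literal string including the % character; pattern matching needs LIKE

Fix: Replace '=' with LIKE so 'Lap%' is treated as a pattern

Corrected query:
SELECT id, name FROM products WHERE name LIKE 'Lap%'

Result:
id | name  
---+-------
3  | Laptop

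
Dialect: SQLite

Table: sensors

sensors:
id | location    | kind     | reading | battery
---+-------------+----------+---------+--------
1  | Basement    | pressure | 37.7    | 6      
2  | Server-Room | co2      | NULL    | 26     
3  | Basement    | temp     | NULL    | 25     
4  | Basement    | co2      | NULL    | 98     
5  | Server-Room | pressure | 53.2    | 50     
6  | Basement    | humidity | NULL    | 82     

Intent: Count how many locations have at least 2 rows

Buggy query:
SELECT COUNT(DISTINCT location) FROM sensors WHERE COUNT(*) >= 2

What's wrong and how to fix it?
Bug: COUNT(*) cannot appear in WHERE; the per-group count doesn't exist yet

Fix: Use a subquery that GROUPs and filters with HAVING, then count its rows

Corrected query:
SELECT COUNT(*) FROM (SELECT location FROM sensors GROUP BY location HAVING COUNT(*) >= 2)

Result:
COUNT(*)
--------
2       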